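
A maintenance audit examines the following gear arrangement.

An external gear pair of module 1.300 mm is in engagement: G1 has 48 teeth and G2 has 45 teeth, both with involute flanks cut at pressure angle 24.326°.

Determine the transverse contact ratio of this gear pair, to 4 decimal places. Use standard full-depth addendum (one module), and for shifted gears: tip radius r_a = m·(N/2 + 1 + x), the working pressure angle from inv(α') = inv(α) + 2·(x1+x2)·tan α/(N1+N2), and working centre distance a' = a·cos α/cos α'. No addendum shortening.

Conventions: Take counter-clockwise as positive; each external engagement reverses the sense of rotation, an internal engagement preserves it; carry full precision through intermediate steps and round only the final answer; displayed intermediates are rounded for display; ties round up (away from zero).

class = single-mesh tooth geometry [involute pair 48T × 45T, m = 1.300]
base radii: r_b1 = 28.429953, r_b2 = 26.653081
tip radii: r_a1 = 32.500000, r_a2 = 30.550000
no profile shift: α' = α, a' = a
action lengths: √(r_a1²−r_b1²) = 15.747627, √(r_a2²−r_b2²) = 14.930364
base pitch p_b = π·m·cos α = 3.721472
CR = (15.747627 + 14.930364 − 60.450000·sin 24.32600°)/3.721472 = 1.552329
contact ratio ≈ 1.5523

1.5523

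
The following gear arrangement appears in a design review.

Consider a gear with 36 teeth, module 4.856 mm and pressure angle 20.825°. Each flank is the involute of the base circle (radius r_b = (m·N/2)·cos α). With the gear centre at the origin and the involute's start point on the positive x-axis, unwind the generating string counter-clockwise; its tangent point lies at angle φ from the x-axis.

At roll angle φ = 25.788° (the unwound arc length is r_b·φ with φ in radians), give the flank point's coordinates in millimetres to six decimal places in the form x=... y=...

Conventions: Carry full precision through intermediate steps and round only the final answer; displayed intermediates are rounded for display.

single-mesh involute tooth geometry (36T wheel at module 4.856)
pitch radius r_p = m·N/2 = 4.856·36/2 = 87.408000
base radius r_b = r_p·cos α = 87.408000·cos 20.825° = 81.697692
roll angle φ = 25.788° = 0.45008551 rad
x = r_b·(cos φ + φ·sin φ) = 89.558336
y = r_b·(sin φ − φ·cos φ) = 2.433045

x=89.558336 y=2.433045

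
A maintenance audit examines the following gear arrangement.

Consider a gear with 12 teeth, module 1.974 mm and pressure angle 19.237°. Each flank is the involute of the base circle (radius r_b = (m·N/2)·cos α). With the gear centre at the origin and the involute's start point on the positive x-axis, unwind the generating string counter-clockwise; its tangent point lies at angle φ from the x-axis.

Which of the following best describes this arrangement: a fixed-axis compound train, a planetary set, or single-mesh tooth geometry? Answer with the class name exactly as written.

topology: single-mesh involute geometry — m = 1.974, N = 12
classification: single-mesh tooth geometry

single-mesh tooth geometry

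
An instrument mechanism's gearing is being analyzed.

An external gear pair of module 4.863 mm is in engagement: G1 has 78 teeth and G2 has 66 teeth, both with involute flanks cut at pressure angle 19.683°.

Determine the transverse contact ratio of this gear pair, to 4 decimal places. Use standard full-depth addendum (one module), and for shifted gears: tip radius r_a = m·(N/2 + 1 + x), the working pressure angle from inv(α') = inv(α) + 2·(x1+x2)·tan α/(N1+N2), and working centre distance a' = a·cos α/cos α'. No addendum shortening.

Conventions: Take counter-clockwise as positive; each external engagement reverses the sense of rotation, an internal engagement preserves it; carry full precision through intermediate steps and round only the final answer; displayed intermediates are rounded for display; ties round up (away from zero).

1.8300

topology: single-mesh involute geometry — m = 4.863, 78T/66T pair
base radii: r_b1 = 178.575440, r_b2 = 151.102296
tip radii: r_a1 = 194.520000, r_a2 = 165.342000
no profile shift: α' = α, a' = a
action lengths: √(r_a1²−r_b1²) = 77.128740, √(r_a2²−r_b2²) = 67.127291
base pitch p_b = π·m·cos α = 14.384905
CR = (77.128740 + 67.127291 − 350.136000·sin 19.68300°)/14.384905 = 1.830020
contact ratio ≈ 1.8300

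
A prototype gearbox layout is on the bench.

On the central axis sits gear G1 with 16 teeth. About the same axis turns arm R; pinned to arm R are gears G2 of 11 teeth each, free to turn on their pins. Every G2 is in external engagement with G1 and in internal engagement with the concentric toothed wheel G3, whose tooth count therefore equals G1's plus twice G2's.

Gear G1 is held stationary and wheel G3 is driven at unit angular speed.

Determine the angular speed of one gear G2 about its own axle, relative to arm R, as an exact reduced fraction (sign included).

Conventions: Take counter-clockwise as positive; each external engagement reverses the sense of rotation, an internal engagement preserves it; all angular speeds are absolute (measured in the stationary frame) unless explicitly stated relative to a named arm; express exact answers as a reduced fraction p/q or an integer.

class = planetary set [G3 = 16+2·11 = 38; Willis about the carrier]
ring teeth: 16 + 2·11 = 38
16(ω_sun−ω_arm) = −38(ω_ring−ω_arm),  ω_sun = 0, ω_ring = 1
16(0−ω_arm) = −38(1−ω_arm)  ⇒  54·ω_arm = 38  ⇒  ω_arm = 19/27
sun–planet mesh: 16·(0−19/27) = −11·(ω_p−ω_arm)  ⇒  ω_p−ω_arm = 304/297
exact speed ratio = 304/297

304/297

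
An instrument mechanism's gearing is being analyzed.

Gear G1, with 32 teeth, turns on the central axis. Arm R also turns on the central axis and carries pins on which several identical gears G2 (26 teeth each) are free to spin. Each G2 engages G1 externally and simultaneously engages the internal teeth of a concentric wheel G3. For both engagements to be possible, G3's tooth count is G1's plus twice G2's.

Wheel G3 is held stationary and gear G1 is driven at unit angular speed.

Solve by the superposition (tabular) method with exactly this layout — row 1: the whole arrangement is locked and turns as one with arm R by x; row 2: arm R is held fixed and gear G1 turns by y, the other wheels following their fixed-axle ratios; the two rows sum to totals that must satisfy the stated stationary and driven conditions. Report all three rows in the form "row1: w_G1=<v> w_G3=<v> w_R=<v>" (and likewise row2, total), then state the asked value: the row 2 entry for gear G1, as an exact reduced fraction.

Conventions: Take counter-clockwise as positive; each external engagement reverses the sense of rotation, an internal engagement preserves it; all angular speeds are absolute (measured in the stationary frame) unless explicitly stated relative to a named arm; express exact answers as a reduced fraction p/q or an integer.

row1: w_G1=8/29 w_G3=8/29 w_R=8/29
row2: w_G1=21/29 w_G3=-8/29 w_R=0
total: w_G1=1 w_G3=0 w_R=8/29
asked value: 21/29

class = planetary set [G3 = 32+2·26 = 84; Willis about the carrier]
row 1 (train locked, turned with arm): all members turn x
row 2: sun turns y, ring = −(32/84)·y, arm 0
boundary: total ω_ring = x − (32/84)·y = 0 and total ω_sun = x + y = 1  ⇒  y = 21/29, x = 8/29
row 2 ring = −(32/84)·21/29 = -8/29
totals (row 1 + row 2): sun 8/29 + 21/29 = 1, ring 8/29 + (-8/29) = 0, arm 8/29 + 0 = 8/29
asked cell (row2, sun) = 21/29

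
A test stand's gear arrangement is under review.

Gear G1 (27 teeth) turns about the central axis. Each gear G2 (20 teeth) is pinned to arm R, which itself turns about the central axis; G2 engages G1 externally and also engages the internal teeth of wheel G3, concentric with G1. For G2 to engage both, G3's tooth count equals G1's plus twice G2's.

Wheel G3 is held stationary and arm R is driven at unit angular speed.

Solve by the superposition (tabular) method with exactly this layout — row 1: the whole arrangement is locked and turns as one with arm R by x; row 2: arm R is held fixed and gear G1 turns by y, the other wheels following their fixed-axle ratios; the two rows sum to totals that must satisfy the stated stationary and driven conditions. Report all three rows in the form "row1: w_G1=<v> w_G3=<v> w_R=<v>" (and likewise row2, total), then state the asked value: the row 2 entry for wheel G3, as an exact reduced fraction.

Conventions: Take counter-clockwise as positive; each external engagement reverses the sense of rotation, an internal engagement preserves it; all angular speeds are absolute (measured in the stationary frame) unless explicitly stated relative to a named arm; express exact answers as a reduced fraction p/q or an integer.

recognized (axles ride arm R): planetary set, 27/20/67 teeth
row 1: whole set turns with the arm by x
row 2: sun turns y, ring = −(27/67)·y, arm 0
boundary: total ω_ring = x − (27/67)·y = 0 and total ω_arm = x = 1  ⇒  y = 67/27, x = 1
row 2 ring = −(27/67)·67/27 = -1
totals (row 1 + row 2): sun 1 + 67/27 = 94/27, ring 1 + (-1) = 0, arm 1 + 0 = 1
asked cell (row2, ring) = -1

row1: w_G1=1 w_G3=1 w_R=1
row2: w_G1=67/27 w_G3=-1 w_R=0
total: w_G1=94/27 w_G3=0 w_R=1
asked value: -1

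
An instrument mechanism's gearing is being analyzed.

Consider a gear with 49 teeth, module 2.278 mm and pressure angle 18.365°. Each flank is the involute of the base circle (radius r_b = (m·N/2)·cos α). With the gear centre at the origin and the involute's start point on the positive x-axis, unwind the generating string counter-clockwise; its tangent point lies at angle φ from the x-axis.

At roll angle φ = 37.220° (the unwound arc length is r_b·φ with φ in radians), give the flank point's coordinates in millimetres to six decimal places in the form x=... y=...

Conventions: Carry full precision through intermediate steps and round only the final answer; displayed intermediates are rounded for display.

single-mesh involute tooth geometry (49T wheel at module 2.278)
pitch radius r_p = m·N/2 = 2.278·49/2 = 55.811000
base radius r_b = r_p·cos α = 55.811000·cos 18.365° = 52.968471
roll angle φ = 37.220° = 0.64961155 rad
x = r_b·(cos φ + φ·sin φ) = 62.992965
y = r_b·(sin φ − φ·cos φ) = 4.638937

x=62.992965 y=4.638937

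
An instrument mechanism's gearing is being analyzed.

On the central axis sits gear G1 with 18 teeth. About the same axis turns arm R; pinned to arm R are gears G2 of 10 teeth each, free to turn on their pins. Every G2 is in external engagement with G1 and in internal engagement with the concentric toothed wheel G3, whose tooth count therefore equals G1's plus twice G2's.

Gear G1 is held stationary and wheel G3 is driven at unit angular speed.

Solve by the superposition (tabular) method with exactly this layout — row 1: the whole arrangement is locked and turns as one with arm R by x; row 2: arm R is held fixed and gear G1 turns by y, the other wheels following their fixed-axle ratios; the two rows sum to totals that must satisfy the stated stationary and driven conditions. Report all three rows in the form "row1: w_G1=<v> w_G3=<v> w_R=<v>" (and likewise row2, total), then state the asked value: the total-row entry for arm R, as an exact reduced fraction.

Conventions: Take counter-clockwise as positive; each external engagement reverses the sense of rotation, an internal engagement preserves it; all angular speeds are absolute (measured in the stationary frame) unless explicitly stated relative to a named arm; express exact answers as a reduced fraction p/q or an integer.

planetary set (18T centre, 10T on arm, 38T internal) — Willis relation
row 1 (train locked, turned with arm): all members turn x
row 2 (arm held, sun turns y): ω_ring = −(18/38)·y, ω_arm = 0
boundary: total ω_sun = x + y = 0 and total ω_ring = x − (18/38)·y = 1  ⇒  y = -19/28, x = 19/28
row 2 ring = −(18/38)·(-19/28) = 9/28
totals (row 1 + row 2): sun 19/28 + (-19/28) = 0, ring 19/28 + 9/28 = 1, arm 19/28 + 0 = 19/28
asked cell (total, arm) = 19/28

row1: w_G1=19/28 w_G3=19/28 w_R=19/28
row2: w_G1=-19/28 w_G3=9/28 w_R=0
total: w_G1=0 w_G3=1 w_R=19/28
asked value: 19/28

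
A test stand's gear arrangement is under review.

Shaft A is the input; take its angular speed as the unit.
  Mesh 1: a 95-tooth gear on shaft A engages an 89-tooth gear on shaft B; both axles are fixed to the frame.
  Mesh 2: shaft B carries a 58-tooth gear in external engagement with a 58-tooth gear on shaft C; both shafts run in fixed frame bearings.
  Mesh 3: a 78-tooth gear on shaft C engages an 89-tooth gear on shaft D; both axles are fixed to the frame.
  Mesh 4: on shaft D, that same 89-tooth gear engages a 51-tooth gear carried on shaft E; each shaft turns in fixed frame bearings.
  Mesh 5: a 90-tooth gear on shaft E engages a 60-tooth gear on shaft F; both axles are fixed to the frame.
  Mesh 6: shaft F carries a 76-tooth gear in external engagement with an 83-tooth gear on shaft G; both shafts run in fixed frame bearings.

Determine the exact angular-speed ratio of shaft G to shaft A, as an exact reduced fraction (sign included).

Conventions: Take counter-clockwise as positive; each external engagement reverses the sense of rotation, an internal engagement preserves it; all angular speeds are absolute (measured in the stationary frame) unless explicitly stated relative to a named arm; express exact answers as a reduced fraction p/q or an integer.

281580/125579

class = fixed-axis compound train [6 meshes; 6 ratios multiply, 6 sense flips]
mesh 1 [95T→89T]: running ratio 95/89, sense −
mesh 2 [58T→58T]: running ratio 95/89, sense +
mesh 3 [78T→89T]: running ratio 7410/7921, sense −
mesh 4 [89T→51T]: running ratio 2470/1513, sense +
mesh 5 [90T→60T]: running ratio 3705/1513, sense −
mesh 6 [76T→83T]: running ratio 281580/125579, sense +
ω_out/ω_in = 281580/125579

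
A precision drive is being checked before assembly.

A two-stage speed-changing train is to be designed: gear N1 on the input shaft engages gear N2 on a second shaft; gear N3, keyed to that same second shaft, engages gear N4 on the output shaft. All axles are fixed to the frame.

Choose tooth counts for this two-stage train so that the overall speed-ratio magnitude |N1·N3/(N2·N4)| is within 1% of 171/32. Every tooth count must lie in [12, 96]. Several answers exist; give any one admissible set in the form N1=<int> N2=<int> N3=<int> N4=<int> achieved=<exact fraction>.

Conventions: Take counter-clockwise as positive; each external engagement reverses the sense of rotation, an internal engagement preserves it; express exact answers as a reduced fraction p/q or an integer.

design class (target 171/32): fixed-axis compound train
target = 171/32 in lowest terms: an exact hit needs N1·N3 = k·171 and N2·N4 = k·32 for one integer k, every count in [12, 96]; additionally prefer no 1:1 stage (N1 ≠ N2, N3 ≠ N4)
k = 1…5: no 1:1-free in-range split of k·171 and k·32 into factor pairs; take k = 6
k = 6: N1·N3 = 1026 = 18·57, N2·N4 = 192 = 12·16
achieved = 18·57/(12·16) = 171/32; |achieved − target| = 0 ≤ 171/3200 ✓

N1=18 N2=12 N3=57 N4=16 achieved=171/32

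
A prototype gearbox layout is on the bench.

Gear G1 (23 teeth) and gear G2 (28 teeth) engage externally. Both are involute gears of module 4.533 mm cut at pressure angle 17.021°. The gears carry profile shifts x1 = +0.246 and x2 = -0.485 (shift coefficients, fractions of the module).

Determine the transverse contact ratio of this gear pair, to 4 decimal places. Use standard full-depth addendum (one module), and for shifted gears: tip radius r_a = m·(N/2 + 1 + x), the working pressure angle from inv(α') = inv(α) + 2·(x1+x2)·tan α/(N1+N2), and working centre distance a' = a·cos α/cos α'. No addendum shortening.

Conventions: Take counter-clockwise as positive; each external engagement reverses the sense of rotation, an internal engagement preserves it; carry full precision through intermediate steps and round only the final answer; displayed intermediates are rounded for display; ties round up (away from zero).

1.8336

class = single-mesh tooth geometry [involute pair 23T × 28T, m = 4.533]
base radii: r_b1 = 49.846099, r_b2 = 60.682208
tip radii: r_a1 = 57.777618, r_a2 = 65.796495
inv(α') = inv(17.021°) + 2·(+0.246-0.485)·tan α/(23+28) = 0.00618978  ⇒  α' = 15.03183°
a' = a·cos α / cos α' = 115.5915·cos 17.021°/cos 15.03183° = 114.444377
action lengths: √(r_a1²−r_b1²) = 29.216768, √(r_a2²−r_b2²) = 25.433215
base pitch p_b = π·m·cos α = 13.617056
CR = (29.216768 + 25.433215 − 114.444377·sin 15.03183°)/13.617056 = 1.833597
contact ratio ≈ 1.8336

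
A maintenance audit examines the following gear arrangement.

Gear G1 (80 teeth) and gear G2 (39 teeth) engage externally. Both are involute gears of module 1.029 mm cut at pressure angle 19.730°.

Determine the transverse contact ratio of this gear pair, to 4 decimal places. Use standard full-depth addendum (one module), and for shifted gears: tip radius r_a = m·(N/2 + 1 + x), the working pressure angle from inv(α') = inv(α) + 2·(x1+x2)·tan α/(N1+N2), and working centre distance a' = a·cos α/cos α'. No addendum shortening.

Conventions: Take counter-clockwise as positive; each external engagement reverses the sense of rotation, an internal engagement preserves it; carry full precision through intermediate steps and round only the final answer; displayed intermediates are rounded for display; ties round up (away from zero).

1.7822

recognized (one external pair, fixed centres): single-mesh tooth geometry, m = 1.029, N1 = 80, N2 = 39
base radii: r_b1 = 38.743657, r_b2 = 18.887533
tip radii: r_a1 = 42.189000, r_a2 = 21.094500
no profile shift: α' = α, a' = a
action lengths: √(r_a1²−r_b1²) = 16.698525, √(r_a2²−r_b2²) = 9.393563
base pitch p_b = π·m·cos α = 3.042920
CR = (16.698525 + 9.393563 − 61.225500·sin 19.73000°)/3.042920 = 1.782197
contact ratio ≈ 1.7822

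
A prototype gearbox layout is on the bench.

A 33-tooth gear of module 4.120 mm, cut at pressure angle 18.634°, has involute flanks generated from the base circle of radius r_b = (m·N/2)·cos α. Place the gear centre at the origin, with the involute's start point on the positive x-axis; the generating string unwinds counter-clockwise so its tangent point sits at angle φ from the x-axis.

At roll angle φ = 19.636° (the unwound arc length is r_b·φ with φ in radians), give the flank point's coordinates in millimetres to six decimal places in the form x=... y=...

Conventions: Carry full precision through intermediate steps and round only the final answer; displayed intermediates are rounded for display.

x=68.088985 y=0.854195

recognized (one wheel, involute flank): single-mesh tooth geometry, m = 4.120, N = 33
pitch radius r_p = m·N/2 = 4.120·33/2 = 67.980000
base radius r_b = r_p·cos α = 67.980000·cos 18.634° = 64.416418
roll angle φ = 19.636° = 0.34271285 rad
x = r_b·(cos φ + φ·sin φ) = 68.088985
y = r_b·(sin φ − φ·cos φ) = 0.854195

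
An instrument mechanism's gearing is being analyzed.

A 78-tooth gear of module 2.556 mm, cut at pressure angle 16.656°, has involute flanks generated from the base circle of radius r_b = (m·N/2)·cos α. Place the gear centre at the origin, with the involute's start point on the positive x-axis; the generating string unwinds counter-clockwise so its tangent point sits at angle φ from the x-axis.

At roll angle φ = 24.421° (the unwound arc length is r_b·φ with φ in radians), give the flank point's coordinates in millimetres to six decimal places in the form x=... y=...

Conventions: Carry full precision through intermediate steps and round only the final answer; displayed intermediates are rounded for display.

x=103.786368 y=2.420478

class = single-mesh tooth geometry [base-circle involute, m = 2.556, 78T]
pitch radius r_p = m·N/2 = 2.556·78/2 = 99.684000
base radius r_b = r_p·cos α = 99.684000·cos 16.656° = 95.501547
roll angle φ = 24.421° = 0.42622686 rad
x = r_b·(cos φ + φ·sin φ) = 103.786368
y = r_b·(sin φ − φ·cos φ) = 2.420478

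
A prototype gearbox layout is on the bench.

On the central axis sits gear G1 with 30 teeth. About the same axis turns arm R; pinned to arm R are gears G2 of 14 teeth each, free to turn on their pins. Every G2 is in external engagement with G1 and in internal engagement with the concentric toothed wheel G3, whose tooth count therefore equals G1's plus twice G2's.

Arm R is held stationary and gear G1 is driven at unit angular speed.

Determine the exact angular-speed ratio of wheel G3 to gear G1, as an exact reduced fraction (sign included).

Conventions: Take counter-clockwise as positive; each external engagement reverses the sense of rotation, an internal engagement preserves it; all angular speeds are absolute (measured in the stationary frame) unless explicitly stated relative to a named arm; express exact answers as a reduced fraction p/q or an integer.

-15/29

planetary set (30T centre, 14T on arm, 58T internal) — Willis relation
ring teeth: 30 + 2·14 = 58
30(ω_sun−ω_arm) = −58(ω_ring−ω_arm),  ω_arm = 0, ω_sun = 1
ω_ring = 0 − (30/58)(1−0) = -15/29
ω_out/ω_in = -15/29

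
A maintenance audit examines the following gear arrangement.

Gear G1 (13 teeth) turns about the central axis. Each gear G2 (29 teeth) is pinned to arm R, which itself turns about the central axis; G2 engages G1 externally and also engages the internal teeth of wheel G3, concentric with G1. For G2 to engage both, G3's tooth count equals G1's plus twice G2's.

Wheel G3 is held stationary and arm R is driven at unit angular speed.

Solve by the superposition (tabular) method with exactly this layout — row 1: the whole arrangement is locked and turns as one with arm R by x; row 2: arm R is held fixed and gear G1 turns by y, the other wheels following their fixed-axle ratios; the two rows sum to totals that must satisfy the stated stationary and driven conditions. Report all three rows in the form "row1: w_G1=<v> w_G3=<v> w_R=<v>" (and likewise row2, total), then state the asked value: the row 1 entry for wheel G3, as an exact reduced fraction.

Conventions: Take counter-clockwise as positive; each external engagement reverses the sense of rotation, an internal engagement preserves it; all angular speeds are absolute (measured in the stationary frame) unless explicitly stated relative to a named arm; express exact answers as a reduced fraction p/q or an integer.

row1: w_G1=1 w_G3=1 w_R=1
row2: w_G1=71/13 w_G3=-1 w_R=0
total: w_G1=84/13 w_G3=0 w_R=1
asked value: 1

recognized (axles ride arm R): planetary set, 13/29/71 teeth
row 1 (train locked, turned with arm): all members turn x
row 2 — arm fixed, fixed-axis ratios: sun y, ring −(13/71)·y, arm 0
boundary: total ω_ring = x − (13/71)·y = 0 and total ω_arm = x = 1  ⇒  y = 71/13, x = 1
row 2 ring = −(13/71)·71/13 = -1
totals (row 1 + row 2): sun 1 + 71/13 = 84/13, ring 1 + (-1) = 0, arm 1 + 0 = 1
asked cell (row1, ring) = 1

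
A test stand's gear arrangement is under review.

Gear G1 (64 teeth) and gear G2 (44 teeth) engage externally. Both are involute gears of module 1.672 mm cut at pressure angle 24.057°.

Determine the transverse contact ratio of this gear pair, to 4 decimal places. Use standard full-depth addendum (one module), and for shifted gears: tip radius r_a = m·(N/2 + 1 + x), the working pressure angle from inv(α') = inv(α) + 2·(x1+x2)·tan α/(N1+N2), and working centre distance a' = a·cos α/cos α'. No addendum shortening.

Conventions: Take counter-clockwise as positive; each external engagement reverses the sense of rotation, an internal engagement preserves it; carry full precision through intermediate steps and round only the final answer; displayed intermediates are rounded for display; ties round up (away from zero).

1.5762

class = single-mesh tooth geometry [involute pair 64T × 44T, m = 1.672]
base radii: r_b1 = 48.856662, r_b2 = 33.588955
tip radii: r_a1 = 55.176000, r_a2 = 38.456000
no profile shift: α' = α, a' = a
action lengths: √(r_a1²−r_b1²) = 25.640155, √(r_a2²−r_b2²) = 18.725544
base pitch p_b = π·m·cos α = 4.796492
CR = (25.640155 + 18.725544 − 90.288000·sin 24.05700°)/4.796492 = 1.576198
contact ratio ≈ 1.5762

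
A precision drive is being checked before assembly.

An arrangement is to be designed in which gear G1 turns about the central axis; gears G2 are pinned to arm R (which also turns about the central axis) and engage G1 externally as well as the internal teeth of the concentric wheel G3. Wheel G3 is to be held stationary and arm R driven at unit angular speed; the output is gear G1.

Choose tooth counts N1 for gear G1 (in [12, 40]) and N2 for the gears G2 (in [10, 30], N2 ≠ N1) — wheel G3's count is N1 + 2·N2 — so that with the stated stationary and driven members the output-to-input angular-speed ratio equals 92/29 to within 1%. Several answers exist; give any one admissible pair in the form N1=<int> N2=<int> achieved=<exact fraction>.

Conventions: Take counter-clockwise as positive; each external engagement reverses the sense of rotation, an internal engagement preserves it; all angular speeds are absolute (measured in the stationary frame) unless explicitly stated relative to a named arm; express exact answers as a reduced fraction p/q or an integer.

N1=29 N2=17 achieved=92/29

class = planetary set [ratio 92/29 wanted; Willis about the carrier]
Willis with ω_ring = 0: ω_sun/ω_arm = (N1+N3)/N1; set equal to 92/29  ⇒  N3/N1 = 92/29 − 1 = 63/29
N3 = N1 + 2·N2  ⇒  N2/N1 = (N3/N1 − 1)/2 = (63/29 − 1)/2 = 17/29
smallest multiple with N1 ≥ 12 and N2 ≥ 10: k = 1  ⇒  N1 = 1·29 = 29, N2 = 1·17 = 17 (N1 ≤ 40, N2 ≤ 30, N2 ≠ N1 ✓), N3 = 29 + 2·17 = 63
check: (N1+N3)/N1 with N1 = 29, N3 = 63 gives 92/29; |achieved − target| = 0 ≤ 23/725 ✓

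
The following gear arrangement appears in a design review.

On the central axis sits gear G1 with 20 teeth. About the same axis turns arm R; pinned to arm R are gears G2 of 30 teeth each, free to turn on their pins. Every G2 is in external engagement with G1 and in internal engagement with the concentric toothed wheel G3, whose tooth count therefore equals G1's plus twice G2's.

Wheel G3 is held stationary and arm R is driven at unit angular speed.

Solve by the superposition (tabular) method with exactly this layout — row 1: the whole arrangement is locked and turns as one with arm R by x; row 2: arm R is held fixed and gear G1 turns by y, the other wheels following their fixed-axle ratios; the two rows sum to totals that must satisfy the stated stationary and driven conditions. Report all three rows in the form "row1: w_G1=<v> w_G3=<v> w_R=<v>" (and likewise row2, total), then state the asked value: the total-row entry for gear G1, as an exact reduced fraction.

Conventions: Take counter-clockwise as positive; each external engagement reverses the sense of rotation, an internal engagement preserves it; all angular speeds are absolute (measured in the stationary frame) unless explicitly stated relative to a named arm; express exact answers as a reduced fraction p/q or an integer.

class = planetary set [G3 = 20+2·30 = 80; Willis about the carrier]
row 1 — lock + rotate with arm: ω_sun = ω_ring = ω_arm = x
row 2 — arm fixed, fixed-axis ratios: sun y, ring −(20/80)·y, arm 0
boundary: total ω_ring = x − (20/80)·y = 0 and total ω_arm = x = 1  ⇒  y = 4, x = 1
row 2 ring = −(20/80)·4 = -1
totals (row 1 + row 2): sun 1 + 4 = 5, ring 1 + (-1) = 0, arm 1 + 0 = 1
asked cell (total, sun) = 5

row1: w_G1=1 w_G3=1 w_R=1
row2: w_G1=4 w_G3=-1 w_R=0
total: w_G1=5 w_G3=0 w_R=1
asked value: 5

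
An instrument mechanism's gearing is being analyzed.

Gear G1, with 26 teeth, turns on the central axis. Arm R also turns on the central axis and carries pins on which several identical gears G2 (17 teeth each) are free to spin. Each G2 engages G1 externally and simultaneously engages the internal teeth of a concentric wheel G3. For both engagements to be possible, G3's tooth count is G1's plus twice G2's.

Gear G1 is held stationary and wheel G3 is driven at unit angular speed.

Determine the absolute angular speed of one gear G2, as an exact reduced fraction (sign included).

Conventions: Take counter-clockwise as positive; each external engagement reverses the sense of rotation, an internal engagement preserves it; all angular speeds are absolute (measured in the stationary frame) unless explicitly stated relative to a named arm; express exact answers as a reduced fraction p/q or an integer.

30/17

recognized (axles ride arm R): planetary set, 26/17/60 teeth
ring teeth: 26 + 2·17 = 60
26(ω_sun−ω_arm) = −60(ω_ring−ω_arm),  ω_sun = 0, ω_ring = 1
26(0−ω_arm) = −60(1−ω_arm)  ⇒  86·ω_arm = 60  ⇒  ω_arm = 30/43
sun–planet mesh: 26·(0−30/43) = −17·(ω_p−ω_arm)  ⇒  ω_p−ω_arm = 780/731
ω_p = 30/43 + 780/731 = 30/17
exact speed ratio = 30/17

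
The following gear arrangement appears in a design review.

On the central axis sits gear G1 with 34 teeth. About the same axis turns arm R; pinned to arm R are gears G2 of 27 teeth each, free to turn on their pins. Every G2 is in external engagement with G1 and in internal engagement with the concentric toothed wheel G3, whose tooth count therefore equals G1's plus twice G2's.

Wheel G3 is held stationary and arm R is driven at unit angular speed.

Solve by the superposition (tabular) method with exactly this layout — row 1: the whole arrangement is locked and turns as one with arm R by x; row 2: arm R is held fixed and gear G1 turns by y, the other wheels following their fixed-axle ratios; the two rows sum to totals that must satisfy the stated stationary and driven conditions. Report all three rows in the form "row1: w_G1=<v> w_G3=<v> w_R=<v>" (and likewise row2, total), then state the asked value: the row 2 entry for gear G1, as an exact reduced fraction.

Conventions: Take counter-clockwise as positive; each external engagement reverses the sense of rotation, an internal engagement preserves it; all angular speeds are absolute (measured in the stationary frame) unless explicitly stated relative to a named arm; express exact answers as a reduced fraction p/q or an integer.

recognized (axles ride arm R): planetary set, 34/27/88 teeth
row 1 — lock + rotate with arm: ω_sun = ω_ring = ω_arm = x
superposition row 2 [arm held]: sun y, ring −(34/88)·y, arm 0
boundary: total ω_ring = x − (34/88)·y = 0 and total ω_arm = x = 1  ⇒  y = 44/17, x = 1
row 2 ring = −(34/88)·44/17 = -1
totals (row 1 + row 2): sun 1 + 44/17 = 61/17, ring 1 + (-1) = 0, arm 1 + 0 = 1
asked cell (row2, sun) = 44/17

row1: w_G1=1 w_G3=1 w_R=1
row2: w_G1=44/17 w_G3=-1 w_R=0
total: w_G1=61/17 w_G3=0 w_R=1
asked value: 44/17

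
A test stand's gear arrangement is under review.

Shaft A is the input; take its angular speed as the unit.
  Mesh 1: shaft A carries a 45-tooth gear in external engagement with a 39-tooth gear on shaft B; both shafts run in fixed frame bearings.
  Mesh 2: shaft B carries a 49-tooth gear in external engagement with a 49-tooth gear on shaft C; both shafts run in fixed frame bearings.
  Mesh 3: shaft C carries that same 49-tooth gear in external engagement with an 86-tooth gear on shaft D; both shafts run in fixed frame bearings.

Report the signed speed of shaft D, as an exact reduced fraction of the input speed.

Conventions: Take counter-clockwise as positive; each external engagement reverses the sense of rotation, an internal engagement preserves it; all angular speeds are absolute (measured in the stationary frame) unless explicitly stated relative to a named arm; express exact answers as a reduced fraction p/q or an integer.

3-mesh fixed-axis compound train (all bearings frame-fixed)
mesh 1 [45T→39T]: |ω|/ω_in = 1×45/39 = 15/13, sense flips to −
mesh 2 [49T→49T]: |ω|/ω_in = (15/13)×49/49 = 15/13, sense flips to +
mesh 3 [49T→86T]: |ω|/ω_in = (15/13)×49/86 = 735/1118, sense flips to −
signed output speed (× input speed) = -735/1118

-735/1118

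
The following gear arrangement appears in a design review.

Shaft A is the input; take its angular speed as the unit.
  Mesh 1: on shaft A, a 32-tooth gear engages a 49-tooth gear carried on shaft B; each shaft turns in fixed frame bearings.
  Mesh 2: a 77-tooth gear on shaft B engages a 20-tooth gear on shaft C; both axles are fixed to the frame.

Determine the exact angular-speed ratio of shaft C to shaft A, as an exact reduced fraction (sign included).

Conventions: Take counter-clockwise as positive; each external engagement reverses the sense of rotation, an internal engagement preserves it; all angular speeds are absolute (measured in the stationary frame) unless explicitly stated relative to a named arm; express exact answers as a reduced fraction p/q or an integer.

88/35

class = fixed-axis compound train [2 meshes; 2 ratios multiply, 2 sense flips]
mesh 1 [32T→49T]: running ratio 32/49, sense −
mesh 2 [77T→20T]: running ratio 88/35, sense +
ω_out/ω_in = 88/35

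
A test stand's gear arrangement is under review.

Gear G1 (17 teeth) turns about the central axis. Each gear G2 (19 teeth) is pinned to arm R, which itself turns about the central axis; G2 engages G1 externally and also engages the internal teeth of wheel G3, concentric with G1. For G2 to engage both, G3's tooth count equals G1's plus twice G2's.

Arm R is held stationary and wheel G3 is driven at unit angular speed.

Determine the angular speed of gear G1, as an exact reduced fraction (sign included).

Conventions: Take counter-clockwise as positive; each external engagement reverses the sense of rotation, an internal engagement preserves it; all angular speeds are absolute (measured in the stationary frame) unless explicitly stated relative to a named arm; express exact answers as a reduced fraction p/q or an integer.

class = planetary set [G3 = 17+2·19 = 55; Willis about the carrier]
ring teeth: 17 + 2·19 = 55
17(ω_sun−ω_arm) = −55(ω_ring−ω_arm),  ω_arm = 0, ω_ring = 1
ω_sun = 0 − (55/17)(1−0) = -55/17
exact speed ratio = -55/17

-55/17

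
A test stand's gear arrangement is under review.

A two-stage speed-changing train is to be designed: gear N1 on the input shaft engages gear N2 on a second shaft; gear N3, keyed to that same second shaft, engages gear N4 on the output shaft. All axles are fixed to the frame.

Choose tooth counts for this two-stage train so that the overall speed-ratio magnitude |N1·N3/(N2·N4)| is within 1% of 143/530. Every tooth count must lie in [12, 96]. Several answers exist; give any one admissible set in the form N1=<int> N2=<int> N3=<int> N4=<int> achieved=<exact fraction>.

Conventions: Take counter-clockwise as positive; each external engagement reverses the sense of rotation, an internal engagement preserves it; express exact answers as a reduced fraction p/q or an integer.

N1=13 N2=20 N3=22 N4=53 achieved=143/530

design class (target 143/530): fixed-axis compound train
target = 143/530 in lowest terms: an exact hit needs N1·N3 = k·143 and N2·N4 = k·530 for one integer k, every count in [12, 96]; additionally prefer no 1:1 stage (N1 ≠ N2, N3 ≠ N4)
k = 1: no 1:1-free in-range split of k·143 and k·530 into factor pairs; take k = 2
k = 2: N1·N3 = 286 = 13·22, N2·N4 = 1060 = 20·53
achieved = 13·22/(20·53) = 143/530; |achieved − target| = 0 ≤ 143/53000 ✓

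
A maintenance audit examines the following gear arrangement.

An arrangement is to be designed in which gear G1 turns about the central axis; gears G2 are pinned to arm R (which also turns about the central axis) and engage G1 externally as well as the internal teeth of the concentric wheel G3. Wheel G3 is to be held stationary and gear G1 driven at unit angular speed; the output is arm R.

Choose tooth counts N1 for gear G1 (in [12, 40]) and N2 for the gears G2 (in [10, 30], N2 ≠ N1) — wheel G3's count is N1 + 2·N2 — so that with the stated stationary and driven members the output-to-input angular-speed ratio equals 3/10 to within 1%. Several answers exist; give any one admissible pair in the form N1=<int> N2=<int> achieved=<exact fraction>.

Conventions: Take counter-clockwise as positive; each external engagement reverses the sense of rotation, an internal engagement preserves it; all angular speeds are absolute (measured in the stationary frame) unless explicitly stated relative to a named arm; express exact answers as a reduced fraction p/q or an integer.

planetary set to be sized for 3/10 (Willis relation)
Willis with ω_ring = 0: ω_arm/ω_sun = N1/(N1+N3); set equal to 3/10  ⇒  N3/N1 = 1/(3/10) − 1 = 7/3
N3 = N1 + 2·N2  ⇒  N2/N1 = (N3/N1 − 1)/2 = (7/3 − 1)/2 = 2/3
smallest multiple with N1 ≥ 12 and N2 ≥ 10: k = 5  ⇒  N1 = 5·3 = 15, N2 = 5·2 = 10 (N1 ≤ 40, N2 ≤ 30, N2 ≠ N1 ✓), N3 = 15 + 2·10 = 35
check: N1/(N1+N3) with N1 = 15, N3 = 35 gives 3/10; |achieved − target| = 0 ≤ 3/1000 ✓

N1=15 N2=10 achieved=3/10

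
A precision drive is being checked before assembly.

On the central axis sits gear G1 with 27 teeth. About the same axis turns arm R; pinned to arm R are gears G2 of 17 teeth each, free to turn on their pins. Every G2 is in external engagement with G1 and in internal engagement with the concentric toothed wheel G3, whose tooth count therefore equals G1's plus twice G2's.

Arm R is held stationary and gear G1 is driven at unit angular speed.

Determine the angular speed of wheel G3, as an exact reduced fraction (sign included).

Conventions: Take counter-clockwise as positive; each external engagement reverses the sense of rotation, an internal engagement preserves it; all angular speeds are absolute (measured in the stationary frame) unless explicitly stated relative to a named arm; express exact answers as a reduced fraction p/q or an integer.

class = planetary set [G3 = 27+2·17 = 61; Willis about the carrier]
ring teeth: 27 + 2·17 = 61
27(ω_sun−ω_arm) = −61(ω_ring−ω_arm),  ω_arm = 0, ω_sun = 1
ω_ring = 0 − (27/61)(1−0) = -27/61
exact speed ratio = -27/61

-27/61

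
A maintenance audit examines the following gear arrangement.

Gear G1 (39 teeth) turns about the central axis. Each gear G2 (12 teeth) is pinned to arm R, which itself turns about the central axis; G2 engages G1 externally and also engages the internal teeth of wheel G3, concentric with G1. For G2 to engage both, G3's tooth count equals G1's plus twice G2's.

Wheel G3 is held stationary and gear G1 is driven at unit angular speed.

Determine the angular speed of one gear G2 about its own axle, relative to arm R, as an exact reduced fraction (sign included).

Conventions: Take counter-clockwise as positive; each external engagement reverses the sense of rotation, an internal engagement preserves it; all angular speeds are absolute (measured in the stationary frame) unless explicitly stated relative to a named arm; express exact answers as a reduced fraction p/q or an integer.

class = planetary set [G3 = 39+2·12 = 63; Willis about the carrier]
ring teeth: 39 + 2·12 = 63
39(ω_sun−ω_arm) = −63(ω_ring−ω_arm),  ω_ring = 0, ω_sun = 1
39(1−ω_arm) = −63(0−ω_arm)  ⇒  102·ω_arm = 39  ⇒  ω_arm = 13/34
sun–planet mesh: 39·(1−13/34) = −12·(ω_p−ω_arm)  ⇒  ω_p−ω_arm = -273/136
exact speed ratio = -273/136

-273/136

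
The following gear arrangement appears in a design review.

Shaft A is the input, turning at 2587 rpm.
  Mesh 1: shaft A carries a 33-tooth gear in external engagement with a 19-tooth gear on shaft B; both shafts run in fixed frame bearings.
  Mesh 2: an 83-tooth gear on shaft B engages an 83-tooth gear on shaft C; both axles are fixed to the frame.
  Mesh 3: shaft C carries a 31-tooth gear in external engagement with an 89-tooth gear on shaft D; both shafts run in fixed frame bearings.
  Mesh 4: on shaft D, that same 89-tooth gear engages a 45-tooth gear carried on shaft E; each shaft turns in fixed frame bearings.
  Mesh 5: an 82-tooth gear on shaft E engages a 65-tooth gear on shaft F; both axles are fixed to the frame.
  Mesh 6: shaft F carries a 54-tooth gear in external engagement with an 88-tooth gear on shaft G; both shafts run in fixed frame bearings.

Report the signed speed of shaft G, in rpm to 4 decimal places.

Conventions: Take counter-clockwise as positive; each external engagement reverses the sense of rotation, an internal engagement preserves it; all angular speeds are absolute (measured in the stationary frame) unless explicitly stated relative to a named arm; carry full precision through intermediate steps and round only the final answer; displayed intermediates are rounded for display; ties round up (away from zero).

+2396.1695 rpm

topology: fixed-axis compound train — 6 meshes, A→G
mesh 1 [33T→19T]: ω = 2587.0000×33/19 = 4493.2105 rpm, sense flips to −
mesh 2 [83T→83T]: ω = 4493.2105×83/83 = 4493.2105 rpm, sense flips to +
mesh 3 [31T→89T]: ω = 4493.2105×31/89 = 1565.0509 rpm, sense flips to −
mesh 4 [89T→45T]: ω = 1565.0509×89/45 = 3095.3228 rpm, sense flips to +
mesh 5 [82T→65T]: ω = 3095.3228×82/65 = 3904.8688 rpm, sense flips to −
mesh 6 [54T→88T]: ω = 3904.8688×54/88 = 2396.1695 rpm, sense flips to +
signed output speed = +2396.1695 rpm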